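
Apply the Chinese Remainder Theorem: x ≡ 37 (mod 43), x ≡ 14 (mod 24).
854

Using Chinese Remainder Theorem:
M = 43 × 24 = 1032
M1 = 24, M2 = 43
y1 = 24^(-1) mod 43 = 9
y2 = 43^(-1) mod 24 = 19
x = (37×24×9 + 14×43×19) mod 1032 = 854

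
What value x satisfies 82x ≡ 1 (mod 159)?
64

gcd(82, 159) = 1, so the inverse exists.
Extended Euclidean algorithm on (159, 82):
159 = 1 × 82 + 77  ⟹  77 = (1)·159 + (-1)·82
82 = 1 × 77 + 5  ⟹  5 = (-1)·159 + (2)·82
77 = 15 × 5 + 2  ⟹  2 = (16)·159 + (-31)·82
5 = 2 × 2 + 1  ⟹  1 = (-33)·159 + (64)·82
So (64)·82 ≡ 1 (mod 159), i.e. 82^(-1) ≡ 64 (mod 159).
Check: 82 × 64 = 5248 ≡ 1 (mod 159)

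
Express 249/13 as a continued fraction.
[19; 6, 2]

Euclidean algorithm steps:
249 = 19 × 13 + 2
13 = 6 × 2 + 1
2 = 2 × 1 + 0
Continued fraction: [19; 6, 2]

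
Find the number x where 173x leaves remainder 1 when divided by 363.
128

gcd(173, 363) = 1, so the inverse exists.
Extended Euclidean algorithm on (363, 173):
363 = 2 × 173 + 17  ⟹  17 = (1)·363 + (-2)·173
173 = 10 × 17 + 3  ⟹  3 = (-10)·363 + (21)·173
17 = 5 × 3 + 2  ⟹  2 = (51)·363 + (-107)·173
3 = 1 × 2 + 1  ⟹  1 = (-61)·363 + (128)·173
So (128)·173 ≡ 1 (mod 363), i.e. 173^(-1) ≡ 128 (mod 363).
Check: 173 × 128 = 22144 ≡ 1 (mod 363)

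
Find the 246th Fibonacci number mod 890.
798

Matrix identity: Q^n = [[F_(n+1), F_n], [F_n, F_(n-1)]] with Q = [[1,1],[1,0]].
n = 246 = 11110110₂. Square-and-multiply, entries mod 890:
Q^1 = [[1,1],[1,0]]
Q^3 = (Q^1)²·Q = [[3,2],[2,1]]
Q^7 = (Q^3)²·Q = [[21,13],[13,8]]
Q^15 = (Q^7)²·Q = [[97,610],[610,377]]
Q^30 = (Q^15)² = [[589,780],[780,699]]
Q^61 = (Q^30)²·Q = [[181,351],[351,720]]
Q^123 = (Q^61)²·Q = [[513,212],[212,301]]
Q^246 = (Q^123)² = [[173,798],[798,265]]
F_246 mod 890 = Q^246[0][1] = 798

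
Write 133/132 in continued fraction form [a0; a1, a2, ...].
[1; 132]

Euclidean algorithm steps:
133 = 1 × 132 + 1
132 = 132 × 1 + 0
Continued fraction: [1; 132]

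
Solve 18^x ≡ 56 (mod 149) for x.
115

Baby-step giant-step with step n = ⌈√149⌉ = 13.
Baby steps 18^j mod 149 (j:value) for j=0..12: 0:1, 1:18, 2:26, 3:21, 4:80, 5:99, 6:143, 7:41, 8:142, 9:23, 10:116, 11:2, 12:36.
Giant-step multiplier: 18^(-13) ≡ 18^(148-13) = 18^135 ≡ 43 (mod 149).
Giant steps γ_i = 56·43^i mod 149: γ_0=56, γ_1=24, γ_2=138, γ_3=123, γ_4=74, γ_5=53, γ_6=44, γ_7=104, γ_8=2 (in table at j=11).
x = i·n + j = 8·13 + 11 = 115.
Check: 18^115 ≡ 56 (mod 149).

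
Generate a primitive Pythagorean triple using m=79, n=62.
(2397, 9796, 10085)

Euclid's formula: a = m² - n², b = 2mn, c = m² + n²
m = 79, n = 62
a = 79² - 62² = 6241 - 3844 = 2397
b = 2 × 79 × 62 = 9796
c = 79² + 62² = 6241 + 3844 = 10085
Verification: 2397² + 9796² = 5745609 + 95961616 = 101707225 = 10085² ✓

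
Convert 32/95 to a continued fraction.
[0; 2, 1, 31]

Euclidean algorithm steps:
32 = 0 × 95 + 32
95 = 2 × 32 + 31
32 = 1 × 31 + 1
31 = 31 × 1 + 0
Continued fraction: [0; 2, 1, 31]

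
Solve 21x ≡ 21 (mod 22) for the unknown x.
x ≡ 1 (mod 22)

gcd(21, 22) = 1, which divides 21, so solutions exist.
Find 21^(-1) mod 22 by the extended Euclidean algorithm:
22 = 1 × 21 + 1  ⟹  1 = (1)·22 + (-1)·21
So (-1)·21 ≡ 1 (mod 22), i.e. 21^(-1) ≡ -1 ≡ 21 (mod 22).
x ≡ 21 × 21 = 441 ≡ 1 (mod 22).
Check: 21 × 1 = 21 ≡ 21 (mod 22).
Unique solution: x ≡ 1 (mod 22)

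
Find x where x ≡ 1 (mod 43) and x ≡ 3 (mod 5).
173

Using Chinese Remainder Theorem:
M = 43 × 5 = 215
M1 = 5, M2 = 43
y1 = 5^(-1) mod 43 = 26
y2 = 43^(-1) mod 5 = 2
x = (1×5×26 + 3×43×2) mod 215 = 173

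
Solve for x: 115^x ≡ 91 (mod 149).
117

Baby-step giant-step with step n = ⌈√149⌉ = 13.
Baby steps 115^j mod 149 (j:value) for j=0..12: 0:1, 1:115, 2:113, 3:32, 4:104, 5:40, 6:130, 7:50, 8:88, 9:137, 10:110, 11:134, 12:63.
Giant-step multiplier: 115^(-13) ≡ 115^(148-13) = 115^135 ≡ 141 (mod 149).
Giant steps γ_i = 91·141^i mod 149: γ_0=91, γ_1=17, γ_2=13, γ_3=45, γ_4=87, γ_5=49, γ_6=55, γ_7=7, γ_8=93, γ_9=1 (in table at j=0).
x = i·n + j = 9·13 + 0 = 117.
Check: 115^117 ≡ 91 (mod 149).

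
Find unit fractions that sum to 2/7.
1/4 + 1/28

Greedy algorithm:
2/7: ceiling(7/2) = 4, use 1/4
1/28: ceiling(28/1) = 28, use 1/28
Result: 2/7 = 1/4 + 1/28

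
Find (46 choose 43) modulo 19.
18

Using Lucas' theorem:
Write n=46 and k=43 in base 19:
n in base 19: [2, 8]
k in base 19: [2, 5]
C(46,43) mod 19 = ∏ C(n_i, k_i) mod 19
Digit binomials (mod 19): C(2,2) = 1; C(8,5) = 56 ≡ 18
Product: 1 × 18 = 18 ≡ 18 (mod 19)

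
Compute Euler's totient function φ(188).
92

188 = 2^2 × 47
φ(n) = n × ∏(1 - 1/p) for each prime p dividing n
φ(188) = 188 × (1 - 1/2) × (1 - 1/47) = 92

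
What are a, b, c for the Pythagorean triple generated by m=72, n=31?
(4223, 4464, 6145)

Euclid's formula: a = m² - n², b = 2mn, c = m² + n²
m = 72, n = 31
a = 72² - 31² = 5184 - 961 = 4223
b = 2 × 72 × 31 = 4464
c = 72² + 31² = 5184 + 961 = 6145
Verification: 4223² + 4464² = 17833729 + 19927296 = 37761025 = 6145² ✓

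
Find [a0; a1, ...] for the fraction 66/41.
[1; 1, 1, 1, 1, 3, 2]

Euclidean algorithm steps:
66 = 1 × 41 + 25
41 = 1 × 25 + 16
25 = 1 × 16 + 9
16 = 1 × 9 + 7
9 = 1 × 7 + 2
7 = 3 × 2 + 1
2 = 2 × 1 + 0
Continued fraction: [1; 1, 1, 1, 1, 3, 2]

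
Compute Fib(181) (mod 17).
1

Matrix identity: Q^n = [[F_(n+1), F_n], [F_n, F_(n-1)]] with Q = [[1,1],[1,0]].
n = 181 = 10110101₂. Square-and-multiply, entries mod 17:
Q^1 = [[1,1],[1,0]]
Q^2 = (Q^1)² = [[2,1],[1,1]]
Q^5 = (Q^2)²·Q = [[8,5],[5,3]]
Q^11 = (Q^5)²·Q = [[8,4],[4,4]]
Q^22 = (Q^11)² = [[12,14],[14,15]]
Q^45 = (Q^22)²·Q = [[4,0],[0,4]]
Q^90 = (Q^45)² = [[16,0],[0,16]]
Q^181 = (Q^90)²·Q = [[1,1],[1,0]]
F_181 mod 17 = Q^181[0][1] = 1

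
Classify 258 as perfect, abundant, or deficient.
abundant

Proper divisors of 258: sum = 1 + 2 + 3 + 6 + 43 + 86 + 129 = 270
Since 270 > 258, 258 is abundant.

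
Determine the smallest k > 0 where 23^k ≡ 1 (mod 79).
3

79 is prime, so ord(23) divides φ(79) = 78.
Divisors of 78: 1, 2, 3, 6, 13, 26, 39, 78.
Repeated squaring: 23^1 ≡ 23, 23^2 ≡ 55, 23^4 ≡ 23, 23^8 ≡ 55, 23^16 ≡ 23, 23^32 ≡ 55, 23^64 ≡ 23 (mod 79).
Test 23^d mod 79 for each divisor d in increasing order:
23^1 ≡ 23
23^2 ≡ 55
23^3 = 23^2·23^1 ≡ 1  ← first divisor giving 1
The order is 3.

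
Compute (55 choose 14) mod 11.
0

Using Lucas' theorem:
Write n=55 and k=14 in base 11:
n in base 11: [5, 0]
k in base 11: [1, 3]
C(55,14) mod 11 = ∏ C(n_i, k_i) mod 11
Digit binomials (mod 11): C(5,1) = 5; C(0,3) = 0 (k_i > n_i)
Product: 5 × 0 = 0 ≡ 0 (mod 11)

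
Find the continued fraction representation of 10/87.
[0; 8, 1, 2, 3]

Euclidean algorithm steps:
10 = 0 × 87 + 10
87 = 8 × 10 + 7
10 = 1 × 7 + 3
7 = 2 × 3 + 1
3 = 3 × 1 + 0
Continued fraction: [0; 8, 1, 2, 3]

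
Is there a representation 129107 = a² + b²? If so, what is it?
Not possible

Factorization: 129107 = 11^3 × 97
By Fermat: n is sum of two squares iff every prime p ≡ 3 (mod 4) appears to even power.
Prime(s) ≡ 3 (mod 4) with odd exponent: [(11, 3)]
Therefore 129107 cannot be expressed as a² + b².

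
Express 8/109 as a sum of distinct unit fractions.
1/14 + 1/509 + 1/776734

Greedy algorithm:
8/109: ceiling(109/8) = 14, use 1/14
3/1526: ceiling(1526/3) = 509, use 1/509
1/776734: ceiling(776734/1) = 776734, use 1/776734
Result: 8/109 = 1/14 + 1/509 + 1/776734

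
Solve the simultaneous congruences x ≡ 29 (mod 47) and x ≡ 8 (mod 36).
1016

Using Chinese Remainder Theorem:
M = 47 × 36 = 1692
M1 = 36, M2 = 47
y1 = 36^(-1) mod 47 = 17
y2 = 47^(-1) mod 36 = 23
x = (29×36×17 + 8×47×23) mod 1692 = 1016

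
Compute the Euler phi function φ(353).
352

353 = 353
φ(n) = n × ∏(1 - 1/p) for each prime p dividing n
φ(353) = 353 × (1 - 1/353) = 352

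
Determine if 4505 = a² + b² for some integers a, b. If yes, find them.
4² + 67² (a=4, b=67)

Factorization: 4505 = 5 × 17 × 53
By Fermat: n is sum of two squares iff every prime p ≡ 3 (mod 4) appears to even power.
All primes ≡ 3 (mod 4) appear to even power.
Search a = 0, 1, 2, … for 4505 - a² a perfect square: first hit at a = 4: 4505 - 16 = 4489 = 67².
4505 = 4² + 67² = 16 + 4489 ✓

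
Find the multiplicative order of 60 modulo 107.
106

107 is prime, so ord(60) divides φ(107) = 106.
Divisors of 106: 1, 2, 53, 106.
Repeated squaring: 60^1 ≡ 60, 60^2 ≡ 69, 60^4 ≡ 53, 60^8 ≡ 27, 60^16 ≡ 87, 60^32 ≡ 79, 60^64 ≡ 35 (mod 107).
Test 60^d mod 107 for each divisor d in increasing order:
60^1 ≡ 60
60^2 ≡ 69
60^53 = 60^32·60^16·60^4·60^1 ≡ 106
60^106 = 60^64·60^32·60^8·60^2 ≡ 1  ← first divisor giving 1
The order is 106.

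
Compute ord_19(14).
18

19 is prime, so ord(14) divides φ(19) = 18.
Divisors of 18: 1, 2, 3, 6, 9, 18.
Repeated squaring: 14^1 ≡ 14, 14^2 ≡ 6, 14^4 ≡ 17, 14^8 ≡ 4, 14^16 ≡ 16 (mod 19).
Test 14^d mod 19 for each divisor d in increasing order:
14^1 ≡ 14
14^2 ≡ 6
14^3 = 14^2·14^1 ≡ 8
14^6 = 14^4·14^2 ≡ 7
14^9 = 14^8·14^1 ≡ 18
14^18 = 14^16·14^2 ≡ 1  ← first divisor giving 1
The order is 18.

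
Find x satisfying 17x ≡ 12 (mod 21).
x ≡ 18 (mod 21)

gcd(17, 21) = 1, which divides 12, so solutions exist.
Find 17^(-1) mod 21 by the extended Euclidean algorithm:
21 = 1 × 17 + 4  ⟹  4 = (1)·21 + (-1)·17
17 = 4 × 4 + 1  ⟹  1 = (-4)·21 + (5)·17
So (5)·17 ≡ 1 (mod 21), i.e. 17^(-1) ≡ 5 (mod 21).
x ≡ 5 × 12 = 60 ≡ 18 (mod 21).
Check: 17 × 18 = 306 ≡ 12 (mod 21).
Unique solution: x ≡ 18 (mod 21)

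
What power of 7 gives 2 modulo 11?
3

Baby-step giant-step with step n = ⌈√11⌉ = 4.
Baby steps 7^j mod 11 (j:value) for j=0..3: 0:1, 1:7, 2:5, 3:2.
h = 2 is already in the table at j=3, so x = 3.
Check: 7^3 ≡ 2 (mod 11).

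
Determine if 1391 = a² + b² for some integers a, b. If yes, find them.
Not possible

Factorization: 1391 = 13 × 107
By Fermat: n is sum of two squares iff every prime p ≡ 3 (mod 4) appears to even power.
Prime(s) ≡ 3 (mod 4) with odd exponent: [(107, 1)]
Therefore 1391 cannot be expressed as a² + b².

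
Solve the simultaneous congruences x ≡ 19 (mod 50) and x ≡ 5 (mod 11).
269

Using Chinese Remainder Theorem:
M = 50 × 11 = 550
M1 = 11, M2 = 50
y1 = 11^(-1) mod 50 = 41
y2 = 50^(-1) mod 11 = 2
x = (19×11×41 + 5×50×2) mod 550 = 269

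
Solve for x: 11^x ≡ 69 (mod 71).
51

Baby-step giant-step with step n = ⌈√71⌉ = 9.
Baby steps 11^j mod 71 (j:value) for j=0..8: 0:1, 1:11, 2:50, 3:53, 4:15, 5:23, 6:40, 7:14, 8:12.
Giant-step multiplier: 11^(-9) ≡ 11^(70-9) = 11^61 ≡ 7 (mod 71).
Giant steps γ_i = 69·7^i mod 71: γ_0=69, γ_1=57, γ_2=44, γ_3=24, γ_4=26, γ_5=40 (in table at j=6).
x = i·n + j = 5·9 + 6 = 51.
Check: 11^51 ≡ 69 (mod 71).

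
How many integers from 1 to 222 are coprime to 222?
72

222 = 2 × 3 × 37
φ(n) = n × ∏(1 - 1/p) for each prime p dividing n
φ(222) = 222 × (1 - 1/2) × (1 - 1/3) × (1 - 1/37) = 72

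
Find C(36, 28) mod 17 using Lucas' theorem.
0

Using Lucas' theorem:
Write n=36 and k=28 in base 17:
n in base 17: [2, 2]
k in base 17: [1, 11]
C(36,28) mod 17 = ∏ C(n_i, k_i) mod 17
Digit binomials (mod 17): C(2,1) = 2; C(2,11) = 0 (k_i > n_i)
Product: 2 × 0 = 0 ≡ 0 (mod 17)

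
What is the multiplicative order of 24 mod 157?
156

157 is prime, so ord(24) divides φ(157) = 156.
Divisors of 156: 1, 2, 3, 4, 6, 12, 13, 26, 39, 52, 78, 156.
Repeated squaring: 24^1 ≡ 24, 24^2 ≡ 105, 24^4 ≡ 35, 24^8 ≡ 126, 24^16 ≡ 19, 24^32 ≡ 47, 24^64 ≡ 11, 24^128 ≡ 121 (mod 157).
Test 24^d mod 157 for each divisor d in increasing order:
24^1 ≡ 24
24^2 ≡ 105
24^3 = 24^2·24^1 ≡ 8
24^4 ≡ 35
24^6 = 24^4·24^2 ≡ 64
24^12 = 24^8·24^4 ≡ 14
24^13 = 24^8·24^4·24^1 ≡ 22
24^26 = 24^16·24^8·24^2 ≡ 13
24^39 = 24^32·24^4·24^2·24^1 ≡ 129
24^52 = 24^32·24^16·24^4 ≡ 12
24^78 = 24^64·24^8·24^4·24^2 ≡ 156
24^156 = 24^128·24^16·24^8·24^4 ≡ 1  ← first divisor giving 1
The order is 156.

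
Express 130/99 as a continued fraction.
[1; 3, 5, 6]

Euclidean algorithm steps:
130 = 1 × 99 + 31
99 = 3 × 31 + 6
31 = 5 × 6 + 1
6 = 6 × 1 + 0
Continued fraction: [1; 3, 5, 6]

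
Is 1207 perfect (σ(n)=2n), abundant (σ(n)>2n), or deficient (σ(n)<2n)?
deficient

Proper divisors of 1207: sum = 1 + 17 + 71 = 89
Since 89 < 1207, 1207 is deficient.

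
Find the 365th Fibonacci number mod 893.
233

Matrix identity: Q^n = [[F_(n+1), F_n], [F_n, F_(n-1)]] with Q = [[1,1],[1,0]].
n = 365 = 101101101₂. Square-and-multiply, entries mod 893:
Q^1 = [[1,1],[1,0]]
Q^2 = (Q^1)² = [[2,1],[1,1]]
Q^5 = (Q^2)²·Q = [[8,5],[5,3]]
Q^11 = (Q^5)²·Q = [[144,89],[89,55]]
Q^22 = (Q^11)² = [[81,744],[744,230]]
Q^45 = (Q^22)²·Q = [[283,186],[186,97]]
Q^91 = (Q^45)²·Q = [[514,381],[381,133]]
Q^182 = (Q^91)² = [[363,39],[39,324]]
Q^365 = (Q^182)²·Q = [[236,233],[233,3]]
F_365 mod 893 = Q^365[0][1] = 233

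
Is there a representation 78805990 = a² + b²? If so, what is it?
Not possible

Factorization: 78805990 = 2 × 5 × 199^3
By Fermat: n is sum of two squares iff every prime p ≡ 3 (mod 4) appears to even power.
Prime(s) ≡ 3 (mod 4) with odd exponent: [(199, 3)]
Therefore 78805990 cannot be expressed as a² + b².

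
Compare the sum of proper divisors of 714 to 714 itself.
abundant

Proper divisors of 714: sum = 1 + 2 + 3 + 6 + 7 + 14 + 17 + 21 + 34 + 42 + 51 + 102 + 119 + 238 + 357 = 1014
Since 1014 > 714, 714 is abundant.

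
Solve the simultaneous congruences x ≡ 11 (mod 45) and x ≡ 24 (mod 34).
1316

Using Chinese Remainder Theorem:
M = 45 × 34 = 1530
M1 = 34, M2 = 45
y1 = 34^(-1) mod 45 = 4
y2 = 45^(-1) mod 34 = 31
x = (11×34×4 + 24×45×31) mod 1530 = 1316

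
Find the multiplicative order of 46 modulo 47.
2

47 is prime, so ord(46) divides φ(47) = 46.
Divisors of 46: 1, 2, 23, 46.
Repeated squaring: 46^1 ≡ 46, 46^2 ≡ 1, 46^4 ≡ 1, 46^8 ≡ 1, 46^16 ≡ 1, 46^32 ≡ 1 (mod 47).
Test 46^d mod 47 for each divisor d in increasing order:
46^1 ≡ 46
46^2 ≡ 1  ← first divisor giving 1
The order is 2.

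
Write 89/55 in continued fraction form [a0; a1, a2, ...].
[1; 1, 1, 1, 1, 1, 1, 1, 2]

Euclidean algorithm steps:
89 = 1 × 55 + 34
55 = 1 × 34 + 21
34 = 1 × 21 + 13
21 = 1 × 13 + 8
13 = 1 × 8 + 5
8 = 1 × 5 + 3
5 = 1 × 3 + 2
3 = 1 × 2 + 1
2 = 2 × 1 + 0
Continued fraction: [1; 1, 1, 1, 1, 1, 1, 1, 2]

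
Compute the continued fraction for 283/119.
[2; 2, 1, 1, 1, 4, 3]

Euclidean algorithm steps:
283 = 2 × 119 + 45
119 = 2 × 45 + 29
45 = 1 × 29 + 16
29 = 1 × 16 + 13
16 = 1 × 13 + 3
13 = 4 × 3 + 1
3 = 3 × 1 + 0
Continued fraction: [2; 2, 1, 1, 1, 4, 3]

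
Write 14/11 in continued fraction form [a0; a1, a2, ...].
[1; 3, 1, 2]

Euclidean algorithm steps:
14 = 1 × 11 + 3
11 = 3 × 3 + 2
3 = 1 × 2 + 1
2 = 2 × 1 + 0
Continued fraction: [1; 3, 1, 2]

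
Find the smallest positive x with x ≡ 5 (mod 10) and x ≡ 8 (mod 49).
155

Using Chinese Remainder Theorem:
M = 10 × 49 = 490
M1 = 49, M2 = 10
y1 = 49^(-1) mod 10 = 9
y2 = 10^(-1) mod 49 = 5
x = (5×49×9 + 8×10×5) mod 490 = 155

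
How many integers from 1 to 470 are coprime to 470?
184

470 = 2 × 5 × 47
φ(n) = n × ∏(1 - 1/p) for each prime p dividing n
φ(470) = 470 × (1 - 1/2) × (1 - 1/5) × (1 - 1/47) = 184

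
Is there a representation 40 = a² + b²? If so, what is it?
2² + 6² (a=2, b=6)

Factorization: 40 = 2^3 × 5
By Fermat: n is sum of two squares iff every prime p ≡ 3 (mod 4) appears to even power.
All primes ≡ 3 (mod 4) appear to even power.
Search a = 0, 1, 2, … for 40 - a² a perfect square: first hit at a = 2: 40 - 4 = 36 = 6².
40 = 2² + 6² = 4 + 36 ✓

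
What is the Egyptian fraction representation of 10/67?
1/7 + 1/157 + 1/36817 + 1/2710946161

Greedy algorithm:
10/67: ceiling(67/10) = 7, use 1/7
3/469: ceiling(469/3) = 157, use 1/157
2/73633: ceiling(73633/2) = 36817, use 1/36817
1/2710946161: ceiling(2710946161/1) = 2710946161, use 1/2710946161
Result: 10/67 = 1/7 + 1/157 + 1/36817 + 1/2710946161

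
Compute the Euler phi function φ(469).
396

469 = 7 × 67
φ(n) = n × ∏(1 - 1/p) for each prime p dividing n
φ(469) = 469 × (1 - 1/7) × (1 - 1/67) = 396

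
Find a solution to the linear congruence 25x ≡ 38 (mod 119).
x ≡ 111 (mod 119)

gcd(25, 119) = 1, which divides 38, so solutions exist.
Find 25^(-1) mod 119 by the extended Euclidean algorithm:
119 = 4 × 25 + 19  ⟹  19 = (1)·119 + (-4)·25
25 = 1 × 19 + 6  ⟹  6 = (-1)·119 + (5)·25
19 = 3 × 6 + 1  ⟹  1 = (4)·119 + (-19)·25
So (-19)·25 ≡ 1 (mod 119), i.e. 25^(-1) ≡ -19 ≡ 100 (mod 119).
x ≡ 100 × 38 = 3800 ≡ 111 (mod 119).
Check: 25 × 111 = 2775 ≡ 38 (mod 119).
Unique solution: x ≡ 111 (mod 119)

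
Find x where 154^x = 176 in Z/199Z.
155

Baby-step giant-step with step n = ⌈√199⌉ = 15.
Baby steps 154^j mod 199 (j:value) for j=0..14: 0:1, 1:154, 2:35, 3:17, 4:31, 5:197, 6:90, 7:129, 8:165, 9:137, 10:4, 11:19, 12:140, 13:68, 14:124.
Giant-step multiplier: 154^(-15) ≡ 154^(198-15) = 154^183 ≡ 174 (mod 199).
Giant steps γ_i = 176·174^i mod 199: γ_0=176, γ_1=177, γ_2=152, γ_3=180, γ_4=77, γ_5=65, γ_6=166, γ_7=29, γ_8=71, γ_9=16, γ_10=197 (in table at j=5).
x = i·n + j = 10·15 + 5 = 155.
Check: 154^155 ≡ 176 (mod 199).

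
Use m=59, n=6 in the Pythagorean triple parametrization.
(3445, 708, 3517)

Euclid's formula: a = m² - n², b = 2mn, c = m² + n²
m = 59, n = 6
a = 59² - 6² = 3481 - 36 = 3445
b = 2 × 59 × 6 = 708
c = 59² + 6² = 3481 + 36 = 3517
Verification: 3445² + 708² = 11868025 + 501264 = 12369289 = 3517² ✓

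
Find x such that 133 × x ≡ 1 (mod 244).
233

gcd(133, 244) = 1, so the inverse exists.
Extended Euclidean algorithm on (244, 133):
244 = 1 × 133 + 111  ⟹  111 = (1)·244 + (-1)·133
133 = 1 × 111 + 22  ⟹  22 = (-1)·244 + (2)·133
111 = 5 × 22 + 1  ⟹  1 = (6)·244 + (-11)·133
So (-11)·133 ≡ 1 (mod 244), i.e. 133^(-1) ≡ -11 ≡ 233 (mod 244).
Check: 133 × 233 = 30989 ≡ 1 (mod 244)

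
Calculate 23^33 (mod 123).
113

Repeated squaring. Binary of 33 = 100001.
23^1 ≡ 23 (mod 123); 23^2 ≡ 37 (mod 123); 23^4 ≡ 16 (mod 123); 23^8 ≡ 10 (mod 123); 23^16 ≡ 100 (mod 123); 23^32 ≡ 37 (mod 123)
23^33 = 23^1 × 23^32 ≡ 113 (mod 123)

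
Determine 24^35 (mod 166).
2

Repeated squaring. Binary of 35 = 100011.
24^1 ≡ 24 (mod 166); 24^2 ≡ 78 (mod 166); 24^4 ≡ 108 (mod 166); 24^8 ≡ 44 (mod 166); 24^16 ≡ 110 (mod 166); 24^32 ≡ 148 (mod 166)
24^35 = 24^1 × 24^2 × 24^32 ≡ 2 (mod 166)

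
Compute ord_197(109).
98

197 is prime, so ord(109) divides φ(197) = 196.
Divisors of 196: 1, 2, 4, 7, 14, 28, 49, 98, 196.
Repeated squaring: 109^1 ≡ 109, 109^2 ≡ 61, 109^4 ≡ 175, 109^8 ≡ 90, 109^16 ≡ 23, 109^32 ≡ 135, 109^64 ≡ 101, 109^128 ≡ 154 (mod 197).
Test 109^d mod 197 for each divisor d in increasing order:
109^1 ≡ 109
109^2 ≡ 61
109^4 ≡ 175
109^7 = 109^4·109^2·109^1 ≡ 93
109^14 = 109^8·109^4·109^2 ≡ 178
109^28 = 109^16·109^8·109^4 ≡ 164
109^49 = 109^32·109^16·109^1 ≡ 196
109^98 = 109^64·109^32·109^2 ≡ 1  ← first divisor giving 1
The order is 98.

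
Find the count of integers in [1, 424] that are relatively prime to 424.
208

424 = 2^3 × 53
φ(n) = n × ∏(1 - 1/p) for each prime p dividing n
φ(424) = 424 × (1 - 1/2) × (1 - 1/53) = 208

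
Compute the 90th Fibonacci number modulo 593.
86

Matrix identity: Q^n = [[F_(n+1), F_n], [F_n, F_(n-1)]] with Q = [[1,1],[1,0]].
n = 90 = 1011010₂. Square-and-multiply, entries mod 593:
Q^1 = [[1,1],[1,0]]
Q^2 = (Q^1)² = [[2,1],[1,1]]
Q^5 = (Q^2)²·Q = [[8,5],[5,3]]
Q^11 = (Q^5)²·Q = [[144,89],[89,55]]
Q^22 = (Q^11)² = [[193,514],[514,272]]
Q^45 = (Q^22)²·Q = [[232,201],[201,31]]
Q^90 = (Q^45)² = [[531,86],[86,445]]
F_90 mod 593 = Q^90[0][1] = 86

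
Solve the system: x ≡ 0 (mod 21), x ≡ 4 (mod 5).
84

Using Chinese Remainder Theorem:
M = 21 × 5 = 105
M1 = 5, M2 = 21
y1 = 5^(-1) mod 21 = 17
y2 = 21^(-1) mod 5 = 1
x = (0×5×17 + 4×21×1) mod 105 = 84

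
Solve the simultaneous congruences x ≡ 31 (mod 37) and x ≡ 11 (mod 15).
401

Using Chinese Remainder Theorem:
M = 37 × 15 = 555
M1 = 15, M2 = 37
y1 = 15^(-1) mod 37 = 5
y2 = 37^(-1) mod 15 = 13
x = (31×15×5 + 11×37×13) mod 555 = 401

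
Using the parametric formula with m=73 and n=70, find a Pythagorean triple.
(429, 10220, 10229)

Euclid's formula: a = m² - n², b = 2mn, c = m² + n²
m = 73, n = 70
a = 73² - 70² = 5329 - 4900 = 429
b = 2 × 73 × 70 = 10220
c = 73² + 70² = 5329 + 4900 = 10229
Verification: 429² + 10220² = 184041 + 104448400 = 104632441 = 10229² ✓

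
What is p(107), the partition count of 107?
431149389

p(n) counts ways to write n as a sum of positive integers (order ignored).
Euler's pentagonal recurrence: p(k) = p(k-1) + p(k-2) - p(k-5) - p(k-7) + p(k-12) + p(k-15) - ... (offsets j(3j∓1)/2, signs ++--, p(0)=1, p(<0)=0).
DP table for k = 0..106: p(0)=1, p(1)=1, p(2)=2, p(3)=3, p(4)=5, p(5)=7, p(6)=11, p(7)=15, p(8)=22, p(9)=30, p(10)=42, p(11)=56, p(12)=77, p(13)=101, p(14)=135, p(15)=176, p(16)=231, p(17)=297, p(18)=385, p(19)=490, p(20)=627, p(21)=792, p(22)=1002, p(23)=1255, p(24)=1575, p(25)=1958, p(26)=2436, p(27)=3010, p(28)=3718, p(29)=4565, p(30)=5604, p(31)=6842, p(32)=8349, p(33)=10143, p(34)=12310, p(35)=14883, p(36)=17977, p(37)=21637, p(38)=26015, p(39)=31185, p(40)=37338, p(41)=44583, p(42)=53174, p(43)=63261, p(44)=75175, p(45)=89134, p(46)=105558, p(47)=124754, p(48)=147273, p(49)=173525, p(50)=204226, p(51)=239943, p(52)=281589, p(53)=329931, p(54)=386155, p(55)=451276, p(56)=526823, p(57)=614154, p(58)=715220, p(59)=831820, p(60)=966467, p(61)=1121505, p(62)=1300156, p(63)=1505499, p(64)=1741630, p(65)=2012558, p(66)=2323520, p(67)=2679689, p(68)=3087735, p(69)=3554345, p(70)=4087968, p(71)=4697205, p(72)=5392783, p(73)=6185689, p(74)=7089500, p(75)=8118264, p(76)=9289091, p(77)=10619863, p(78)=12132164, p(79)=13848650, p(80)=15796476, p(81)=18004327, p(82)=20506255, p(83)=23338469, p(84)=26543660, p(85)=30167357, p(86)=34262962, p(87)=38887673, p(88)=44108109, p(89)=49995925, p(90)=56634173, p(91)=64112359, p(92)=72533807, p(93)=82010177, p(94)=92669720, p(95)=104651419, p(96)=118114304, p(97)=133230930, p(98)=150198136, p(99)=169229875, p(100)=190569292, p(101)=214481126, p(102)=241265379, p(103)=271248950, p(104)=304801365, p(105)=342325709, p(106)=384276336.
Final step: p(107) = p(106) + p(105) - p(102) - p(100) + p(95) + p(92) - p(85) - p(81) + p(72) + p(67) - p(56) - p(50) + p(37) + p(30) - p(15) - p(7)
= 384276336 + 342325709 - 241265379 - 190569292 + 104651419 + 72533807 - 30167357 - 18004327 + 5392783 + 2679689 - 526823 - 204226 + 21637 + 5604 - 176 - 15
= 431149389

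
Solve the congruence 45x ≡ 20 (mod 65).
x ≡ 12 (mod 13)

gcd(45, 65) = 5, which divides 20, so solutions exist.
Divide through by 5: 9x ≡ 4 (mod 13).
Find 9^(-1) mod 13 by the extended Euclidean algorithm:
13 = 1 × 9 + 4  ⟹  4 = (1)·13 + (-1)·9
9 = 2 × 4 + 1  ⟹  1 = (-2)·13 + (3)·9
So (3)·9 ≡ 1 (mod 13), i.e. 9^(-1) ≡ 3 (mod 13).
x ≡ 3 × 4 = 12 ≡ 12 (mod 13).
Check: 45 × 12 = 540 ≡ 20 (mod 65).
x ≡ 12 (mod 13), giving 5 solutions mod 65.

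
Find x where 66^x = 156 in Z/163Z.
38

Baby-step giant-step with step n = ⌈√163⌉ = 13.
Baby steps 66^j mod 163 (j:value) for j=0..12: 0:1, 1:66, 2:118, 3:127, 4:69, 5:153, 6:155, 7:124, 8:34, 9:125, 10:100, 11:80, 12:64.
Giant-step multiplier: 66^(-13) ≡ 66^(162-13) = 66^149 ≡ 128 (mod 163).
Giant steps γ_i = 156·128^i mod 163: γ_0=156, γ_1=82, γ_2=64 (in table at j=12).
x = i·n + j = 2·13 + 12 = 38.
Check: 66^38 ≡ 156 (mod 163).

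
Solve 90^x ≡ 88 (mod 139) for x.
7

Baby-step giant-step with step n = ⌈√139⌉ = 12.
Baby steps 90^j mod 139 (j:value) for j=0..11: 0:1, 1:90, 2:38, 3:84, 4:54, 5:134, 6:106, 7:88, 8:136, 9:8, 10:25, 11:26.
h = 88 is already in the table at j=7, so x = 7.
Check: 90^7 ≡ 88 (mod 139).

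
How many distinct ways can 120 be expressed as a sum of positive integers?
1844349560

p(n) counts ways to write n as a sum of positive integers (order ignored).
Euler's pentagonal recurrence: p(k) = p(k-1) + p(k-2) - p(k-5) - p(k-7) + p(k-12) + p(k-15) - ... (offsets j(3j∓1)/2, signs ++--, p(0)=1, p(<0)=0).
DP table for k = 0..119: p(0)=1, p(1)=1, p(2)=2, p(3)=3, p(4)=5, p(5)=7, p(6)=11, p(7)=15, p(8)=22, p(9)=30, p(10)=42, p(11)=56, p(12)=77, p(13)=101, p(14)=135, p(15)=176, p(16)=231, p(17)=297, p(18)=385, p(19)=490, p(20)=627, p(21)=792, p(22)=1002, p(23)=1255, p(24)=1575, p(25)=1958, p(26)=2436, p(27)=3010, p(28)=3718, p(29)=4565, p(30)=5604, p(31)=6842, p(32)=8349, p(33)=10143, p(34)=12310, p(35)=14883, p(36)=17977, p(37)=21637, p(38)=26015, p(39)=31185, p(40)=37338, p(41)=44583, p(42)=53174, p(43)=63261, p(44)=75175, p(45)=89134, p(46)=105558, p(47)=124754, p(48)=147273, p(49)=173525, p(50)=204226, p(51)=239943, p(52)=281589, p(53)=329931, p(54)=386155, p(55)=451276, p(56)=526823, p(57)=614154, p(58)=715220, p(59)=831820, p(60)=966467, p(61)=1121505, p(62)=1300156, p(63)=1505499, p(64)=1741630, p(65)=2012558, p(66)=2323520, p(67)=2679689, p(68)=3087735, p(69)=3554345, p(70)=4087968, p(71)=4697205, p(72)=5392783, p(73)=6185689, p(74)=7089500, p(75)=8118264, p(76)=9289091, p(77)=10619863, p(78)=12132164, p(79)=13848650, p(80)=15796476, p(81)=18004327, p(82)=20506255, p(83)=23338469, p(84)=26543660, p(85)=30167357, p(86)=34262962, p(87)=38887673, p(88)=44108109, p(89)=49995925, p(90)=56634173, p(91)=64112359, p(92)=72533807, p(93)=82010177, p(94)=92669720, p(95)=104651419, p(96)=118114304, p(97)=133230930, p(98)=150198136, p(99)=169229875, p(100)=190569292, p(101)=214481126, p(102)=241265379, p(103)=271248950, p(104)=304801365, p(105)=342325709, p(106)=384276336, p(107)=431149389, p(108)=483502844, p(109)=541946240, p(110)=607163746, p(111)=679903203, p(112)=761002156, p(113)=851376628, p(114)=952050665, p(115)=1064144451, p(116)=1188908248, p(117)=1327710076, p(118)=1482074143, p(119)=1653668665.
Final step: p(120) = p(119) + p(118) - p(115) - p(113) + p(108) + p(105) - p(98) - p(94) + p(85) + p(80) - p(69) - p(63) + p(50) + p(43) - p(28) - p(20) + p(3)
= 1653668665 + 1482074143 - 1064144451 - 851376628 + 483502844 + 342325709 - 150198136 - 92669720 + 30167357 + 15796476 - 3554345 - 1505499 + 204226 + 63261 - 3718 - 627 + 3
= 1844349560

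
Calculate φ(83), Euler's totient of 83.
82

83 = 83
φ(n) = n × ∏(1 - 1/p) for each prime p dividing n
φ(83) = 83 × (1 - 1/83) = 82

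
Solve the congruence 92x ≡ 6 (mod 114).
x ≡ 36 (mod 57)

gcd(92, 114) = 2, which divides 6, so solutions exist.
Divide through by 2: 46x ≡ 3 (mod 57).
Find 46^(-1) mod 57 by the extended Euclidean algorithm:
57 = 1 × 46 + 11  ⟹  11 = (1)·57 + (-1)·46
46 = 4 × 11 + 2  ⟹  2 = (-4)·57 + (5)·46
11 = 5 × 2 + 1  ⟹  1 = (21)·57 + (-26)·46
So (-26)·46 ≡ 1 (mod 57), i.e. 46^(-1) ≡ -26 ≡ 31 (mod 57).
x ≡ 31 × 3 = 93 ≡ 36 (mod 57).
Check: 92 × 36 = 3312 ≡ 6 (mod 114).
x ≡ 36 (mod 57), giving 2 solutions mod 114.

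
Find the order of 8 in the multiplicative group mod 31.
5

31 is prime, so ord(8) divides φ(31) = 30.
Divisors of 30: 1, 2, 3, 5, 6, 10, 15, 30.
Repeated squaring: 8^1 ≡ 8, 8^2 ≡ 2, 8^4 ≡ 4, 8^8 ≡ 16, 8^16 ≡ 8 (mod 31).
Test 8^d mod 31 for each divisor d in increasing order:
8^1 ≡ 8
8^2 ≡ 2
8^3 = 8^2·8^1 ≡ 16
8^5 = 8^4·8^1 ≡ 1  ← first divisor giving 1
The order is 5.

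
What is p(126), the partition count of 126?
3519222692

p(n) counts ways to write n as a sum of positive integers (order ignored).
Euler's pentagonal recurrence: p(k) = p(k-1) + p(k-2) - p(k-5) - p(k-7) + p(k-12) + p(k-15) - ... (offsets j(3j∓1)/2, signs ++--, p(0)=1, p(<0)=0).
DP table for k = 0..125: p(0)=1, p(1)=1, p(2)=2, p(3)=3, p(4)=5, p(5)=7, p(6)=11, p(7)=15, p(8)=22, p(9)=30, p(10)=42, p(11)=56, p(12)=77, p(13)=101, p(14)=135, p(15)=176, p(16)=231, p(17)=297, p(18)=385, p(19)=490, p(20)=627, p(21)=792, p(22)=1002, p(23)=1255, p(24)=1575, p(25)=1958, p(26)=2436, p(27)=3010, p(28)=3718, p(29)=4565, p(30)=5604, p(31)=6842, p(32)=8349, p(33)=10143, p(34)=12310, p(35)=14883, p(36)=17977, p(37)=21637, p(38)=26015, p(39)=31185, p(40)=37338, p(41)=44583, p(42)=53174, p(43)=63261, p(44)=75175, p(45)=89134, p(46)=105558, p(47)=124754, p(48)=147273, p(49)=173525, p(50)=204226, p(51)=239943, p(52)=281589, p(53)=329931, p(54)=386155, p(55)=451276, p(56)=526823, p(57)=614154, p(58)=715220, p(59)=831820, p(60)=966467, p(61)=1121505, p(62)=1300156, p(63)=1505499, p(64)=1741630, p(65)=2012558, p(66)=2323520, p(67)=2679689, p(68)=3087735, p(69)=3554345, p(70)=4087968, p(71)=4697205, p(72)=5392783, p(73)=6185689, p(74)=7089500, p(75)=8118264, p(76)=9289091, p(77)=10619863, p(78)=12132164, p(79)=13848650, p(80)=15796476, p(81)=18004327, p(82)=20506255, p(83)=23338469, p(84)=26543660, p(85)=30167357, p(86)=34262962, p(87)=38887673, p(88)=44108109, p(89)=49995925, p(90)=56634173, p(91)=64112359, p(92)=72533807, p(93)=82010177, p(94)=92669720, p(95)=104651419, p(96)=118114304, p(97)=133230930, p(98)=150198136, p(99)=169229875, p(100)=190569292, p(101)=214481126, p(102)=241265379, p(103)=271248950, p(104)=304801365, p(105)=342325709, p(106)=384276336, p(107)=431149389, p(108)=483502844, p(109)=541946240, p(110)=607163746, p(111)=679903203, p(112)=761002156, p(113)=851376628, p(114)=952050665, p(115)=1064144451, p(116)=1188908248, p(117)=1327710076, p(118)=1482074143, p(119)=1653668665, p(120)=1844349560, p(121)=2056148051, p(122)=2291320912, p(123)=2552338241, p(124)=2841940500, p(125)=3163127352.
Final step: p(126) = p(125) + p(124) - p(121) - p(119) + p(114) + p(111) - p(104) - p(100) + p(91) + p(86) - p(75) - p(69) + p(56) + p(49) - p(34) - p(26) + p(9) + p(0)
= 3163127352 + 2841940500 - 2056148051 - 1653668665 + 952050665 + 679903203 - 304801365 - 190569292 + 64112359 + 34262962 - 8118264 - 3554345 + 526823 + 173525 - 12310 - 2436 + 30 + 1
= 3519222692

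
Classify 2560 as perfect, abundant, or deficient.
abundant

Proper divisors of 2560: sum = 1 + 2 + 4 + 5 + 8 + 10 + 16 + 20 + ... + 320 + 512 + 640 + 1280 (19 divisors) = 3578
Since 3578 > 2560, 2560 is abundant.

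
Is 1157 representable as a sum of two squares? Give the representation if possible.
1² + 34² (a=1, b=34)

Factorization: 1157 = 13 × 89
By Fermat: n is sum of two squares iff every prime p ≡ 3 (mod 4) appears to even power.
All primes ≡ 3 (mod 4) appear to even power.
Search a = 0, 1, 2, … for 1157 - a² a perfect square: first hit at a = 1: 1157 - 1 = 1156 = 34².
1157 = 1² + 34² = 1 + 1156 ✓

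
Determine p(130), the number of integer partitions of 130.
5371315400

p(n) counts ways to write n as a sum of positive integers (order ignored).
Euler's pentagonal recurrence: p(k) = p(k-1) + p(k-2) - p(k-5) - p(k-7) + p(k-12) + p(k-15) - ... (offsets j(3j∓1)/2, signs ++--, p(0)=1, p(<0)=0).
DP table for k = 0..129: p(0)=1, p(1)=1, p(2)=2, p(3)=3, p(4)=5, p(5)=7, p(6)=11, p(7)=15, p(8)=22, p(9)=30, p(10)=42, p(11)=56, p(12)=77, p(13)=101, p(14)=135, p(15)=176, p(16)=231, p(17)=297, p(18)=385, p(19)=490, p(20)=627, p(21)=792, p(22)=1002, p(23)=1255, p(24)=1575, p(25)=1958, p(26)=2436, p(27)=3010, p(28)=3718, p(29)=4565, p(30)=5604, p(31)=6842, p(32)=8349, p(33)=10143, p(34)=12310, p(35)=14883, p(36)=17977, p(37)=21637, p(38)=26015, p(39)=31185, p(40)=37338, p(41)=44583, p(42)=53174, p(43)=63261, p(44)=75175, p(45)=89134, p(46)=105558, p(47)=124754, p(48)=147273, p(49)=173525, p(50)=204226, p(51)=239943, p(52)=281589, p(53)=329931, p(54)=386155, p(55)=451276, p(56)=526823, p(57)=614154, p(58)=715220, p(59)=831820, p(60)=966467, p(61)=1121505, p(62)=1300156, p(63)=1505499, p(64)=1741630, p(65)=2012558, p(66)=2323520, p(67)=2679689, p(68)=3087735, p(69)=3554345, p(70)=4087968, p(71)=4697205, p(72)=5392783, p(73)=6185689, p(74)=7089500, p(75)=8118264, p(76)=9289091, p(77)=10619863, p(78)=12132164, p(79)=13848650, p(80)=15796476, p(81)=18004327, p(82)=20506255, p(83)=23338469, p(84)=26543660, p(85)=30167357, p(86)=34262962, p(87)=38887673, p(88)=44108109, p(89)=49995925, p(90)=56634173, p(91)=64112359, p(92)=72533807, p(93)=82010177, p(94)=92669720, p(95)=104651419, p(96)=118114304, p(97)=133230930, p(98)=150198136, p(99)=169229875, p(100)=190569292, p(101)=214481126, p(102)=241265379, p(103)=271248950, p(104)=304801365, p(105)=342325709, p(106)=384276336, p(107)=431149389, p(108)=483502844, p(109)=541946240, p(110)=607163746, p(111)=679903203, p(112)=761002156, p(113)=851376628, p(114)=952050665, p(115)=1064144451, p(116)=1188908248, p(117)=1327710076, p(118)=1482074143, p(119)=1653668665, p(120)=1844349560, p(121)=2056148051, p(122)=2291320912, p(123)=2552338241, p(124)=2841940500, p(125)=3163127352, p(126)=3519222692, p(127)=3913864295, p(128)=4351078600, p(129)=4835271870.
Final step: p(130) = p(129) + p(128) - p(125) - p(123) + p(118) + p(115) - p(108) - p(104) + p(95) + p(90) - p(79) - p(73) + p(60) + p(53) - p(38) - p(30) + p(13) + p(4)
= 4835271870 + 4351078600 - 3163127352 - 2552338241 + 1482074143 + 1064144451 - 483502844 - 304801365 + 104651419 + 56634173 - 13848650 - 6185689 + 966467 + 329931 - 26015 - 5604 + 101 + 5
= 5371315400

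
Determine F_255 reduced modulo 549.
61

Matrix identity: Q^n = [[F_(n+1), F_n], [F_n, F_(n-1)]] with Q = [[1,1],[1,0]].
n = 255 = 11111111₂. Square-and-multiply, entries mod 549:
Q^1 = [[1,1],[1,0]]
Q^3 = (Q^1)²·Q = [[3,2],[2,1]]
Q^7 = (Q^3)²·Q = [[21,13],[13,8]]
Q^15 = (Q^7)²·Q = [[438,61],[61,377]]
Q^31 = (Q^15)²·Q = [[426,121],[121,305]]
Q^63 = (Q^31)²·Q = [[186,124],[124,62]]
Q^127 = (Q^63)²·Q = [[21,13],[13,8]]
Q^255 = (Q^127)²·Q = [[438,61],[61,377]]
F_255 mod 549 = Q^255[0][1] = 61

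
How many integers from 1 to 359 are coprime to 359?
358

359 = 359
φ(n) = n × ∏(1 - 1/p) for each prime p dividing n
φ(359) = 359 × (1 - 1/359) = 358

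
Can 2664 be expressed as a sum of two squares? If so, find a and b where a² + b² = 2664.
30² + 42² (a=30, b=42)

Factorization: 2664 = 2^3 × 3^2 × 37
By Fermat: n is sum of two squares iff every prime p ≡ 3 (mod 4) appears to even power.
All primes ≡ 3 (mod 4) appear to even power.
Search a = 0, 1, 2, … for 2664 - a² a perfect square: first hit at a = 30: 2664 - 900 = 1764 = 42².
2664 = 30² + 42² = 900 + 1764 ✓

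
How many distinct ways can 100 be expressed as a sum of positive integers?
190569292

p(n) counts ways to write n as a sum of positive integers (order ignored).
Euler's pentagonal recurrence: p(k) = p(k-1) + p(k-2) - p(k-5) - p(k-7) + p(k-12) + p(k-15) - ... (offsets j(3j∓1)/2, signs ++--, p(0)=1, p(<0)=0).
DP table for k = 0..99: p(0)=1, p(1)=1, p(2)=2, p(3)=3, p(4)=5, p(5)=7, p(6)=11, p(7)=15, p(8)=22, p(9)=30, p(10)=42, p(11)=56, p(12)=77, p(13)=101, p(14)=135, p(15)=176, p(16)=231, p(17)=297, p(18)=385, p(19)=490, p(20)=627, p(21)=792, p(22)=1002, p(23)=1255, p(24)=1575, p(25)=1958, p(26)=2436, p(27)=3010, p(28)=3718, p(29)=4565, p(30)=5604, p(31)=6842, p(32)=8349, p(33)=10143, p(34)=12310, p(35)=14883, p(36)=17977, p(37)=21637, p(38)=26015, p(39)=31185, p(40)=37338, p(41)=44583, p(42)=53174, p(43)=63261, p(44)=75175, p(45)=89134, p(46)=105558, p(47)=124754, p(48)=147273, p(49)=173525, p(50)=204226, p(51)=239943, p(52)=281589, p(53)=329931, p(54)=386155, p(55)=451276, p(56)=526823, p(57)=614154, p(58)=715220, p(59)=831820, p(60)=966467, p(61)=1121505, p(62)=1300156, p(63)=1505499, p(64)=1741630, p(65)=2012558, p(66)=2323520, p(67)=2679689, p(68)=3087735, p(69)=3554345, p(70)=4087968, p(71)=4697205, p(72)=5392783, p(73)=6185689, p(74)=7089500, p(75)=8118264, p(76)=9289091, p(77)=10619863, p(78)=12132164, p(79)=13848650, p(80)=15796476, p(81)=18004327, p(82)=20506255, p(83)=23338469, p(84)=26543660, p(85)=30167357, p(86)=34262962, p(87)=38887673, p(88)=44108109, p(89)=49995925, p(90)=56634173, p(91)=64112359, p(92)=72533807, p(93)=82010177, p(94)=92669720, p(95)=104651419, p(96)=118114304, p(97)=133230930, p(98)=150198136, p(99)=169229875.
Final step: p(100) = p(99) + p(98) - p(95) - p(93) + p(88) + p(85) - p(78) - p(74) + p(65) + p(60) - p(49) - p(43) + p(30) + p(23) - p(8) - p(0)
= 169229875 + 150198136 - 104651419 - 82010177 + 44108109 + 30167357 - 12132164 - 7089500 + 2012558 + 966467 - 173525 - 63261 + 5604 + 1255 - 22 - 1
= 190569292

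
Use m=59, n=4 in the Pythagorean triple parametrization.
(3465, 472, 3497)

Euclid's formula: a = m² - n², b = 2mn, c = m² + n²
m = 59, n = 4
a = 59² - 4² = 3481 - 16 = 3465
b = 2 × 59 × 4 = 472
c = 59² + 4² = 3481 + 16 = 3497
Verification: 3465² + 472² = 12006225 + 222784 = 12229009 = 3497² ✓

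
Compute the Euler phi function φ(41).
40

41 = 41
φ(n) = n × ∏(1 - 1/p) for each prime p dividing n
φ(41) = 41 × (1 - 1/41) = 40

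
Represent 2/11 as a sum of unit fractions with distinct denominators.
1/6 + 1/66

Greedy algorithm:
2/11: ceiling(11/2) = 6, use 1/6
1/66: ceiling(66/1) = 66, use 1/66
Result: 2/11 = 1/6 + 1/66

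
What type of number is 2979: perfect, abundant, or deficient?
deficient

Proper divisors of 2979: sum = 1 + 3 + 9 + 331 + 993 = 1337
Since 1337 < 2979, 2979 is deficient.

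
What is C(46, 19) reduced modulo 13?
8

Using Lucas' theorem:
Write n=46 and k=19 in base 13:
n in base 13: [3, 7]
k in base 13: [1, 6]
C(46,19) mod 13 = ∏ C(n_i, k_i) mod 13
Digit binomials (mod 13): C(3,1) = 3; C(7,6) = 7
Product: 3 × 7 = 21 ≡ 8 (mod 13)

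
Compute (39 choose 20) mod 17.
3

Using Lucas' theorem:
Write n=39 and k=20 in base 17:
n in base 17: [2, 5]
k in base 17: [1, 3]
C(39,20) mod 17 = ∏ C(n_i, k_i) mod 17
Digit binomials (mod 17): C(2,1) = 2; C(5,3) = 10
Product: 2 × 10 = 20 ≡ 3 (mod 17)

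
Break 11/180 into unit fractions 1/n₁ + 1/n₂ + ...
1/17 + 1/438 + 1/223380

Greedy algorithm:
11/180: ceiling(180/11) = 17, use 1/17
7/3060: ceiling(3060/7) = 438, use 1/438
1/223380: ceiling(223380/1) = 223380, use 1/223380
Result: 11/180 = 1/17 + 1/438 + 1/223380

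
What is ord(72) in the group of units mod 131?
130

131 is prime, so ord(72) divides φ(131) = 130.
Divisors of 130: 1, 2, 5, 10, 13, 26, 65, 130.
Repeated squaring: 72^1 ≡ 72, 72^2 ≡ 75, 72^4 ≡ 123, 72^8 ≡ 64, 72^16 ≡ 35, 72^32 ≡ 46, 72^64 ≡ 20, 72^128 ≡ 7 (mod 131).
Test 72^d mod 131 for each divisor d in increasing order:
72^1 ≡ 72
72^2 ≡ 75
72^5 = 72^4·72^1 ≡ 79
72^10 = 72^8·72^2 ≡ 84
72^13 = 72^8·72^4·72^1 ≡ 78
72^26 = 72^16·72^8·72^2 ≡ 58
72^65 = 72^64·72^1 ≡ 130
72^130 = 72^128·72^2 ≡ 1  ← first divisor giving 1
The order is 130.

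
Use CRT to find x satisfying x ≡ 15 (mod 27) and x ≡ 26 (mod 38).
1014

Using Chinese Remainder Theorem:
M = 27 × 38 = 1026
M1 = 38, M2 = 27
y1 = 38^(-1) mod 27 = 5
y2 = 27^(-1) mod 38 = 31
x = (15×38×5 + 26×27×31) mod 1026 = 1014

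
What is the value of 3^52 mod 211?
80

Repeated squaring. Binary of 52 = 110100.
3^1 ≡ 3 (mod 211); 3^2 ≡ 9 (mod 211); 3^4 ≡ 81 (mod 211); 3^8 ≡ 20 (mod 211); 3^16 ≡ 189 (mod 211); 3^32 ≡ 62 (mod 211)
3^52 = 3^4 × 3^16 × 3^32 ≡ 80 (mod 211)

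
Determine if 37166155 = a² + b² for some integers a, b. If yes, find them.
Not possible

Factorization: 37166155 = 5 × 13 × 83^3
By Fermat: n is sum of two squares iff every prime p ≡ 3 (mod 4) appears to even power.
Prime(s) ≡ 3 (mod 4) with odd exponent: [(83, 3)]
Therefore 37166155 cannot be expressed as a² + b².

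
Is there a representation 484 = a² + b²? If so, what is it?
0² + 22² (a=0, b=22)

Factorization: 484 = 2^2 × 11^2
By Fermat: n is sum of two squares iff every prime p ≡ 3 (mod 4) appears to even power.
All primes ≡ 3 (mod 4) appear to even power.
Search a = 0, 1, 2, … for 484 - a² a perfect square: first hit at a = 0: 484 - 0 = 484 = 22².
484 = 0² + 22² = 0 + 484 ✓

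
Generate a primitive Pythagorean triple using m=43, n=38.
(405, 3268, 3293)

Euclid's formula: a = m² - n², b = 2mn, c = m² + n²
m = 43, n = 38
a = 43² - 38² = 1849 - 1444 = 405
b = 2 × 43 × 38 = 3268
c = 43² + 38² = 1849 + 1444 = 3293
Verification: 405² + 3268² = 164025 + 10679824 = 10843849 = 3293² ✓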